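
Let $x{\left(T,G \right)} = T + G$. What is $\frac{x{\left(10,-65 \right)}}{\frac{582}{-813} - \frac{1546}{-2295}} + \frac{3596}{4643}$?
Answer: $\frac{158917430269}{121943752} \approx 1303.2$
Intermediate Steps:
$x{\left(T,G \right)} = G + T$
$\frac{x{\left(10,-65 \right)}}{\frac{582}{-813} - \frac{1546}{-2295}} + \frac{3596}{4643} = \frac{-65 + 10}{\frac{582}{-813} - \frac{1546}{-2295}} + \frac{3596}{4643} = - \frac{55}{582 \left(- \frac{1}{813}\right) - - \frac{1546}{2295}} + 3596 \cdot \frac{1}{4643} = - \frac{55}{- \frac{194}{271} + \frac{1546}{2295}} + \frac{3596}{4643} = - \frac{55}{- \frac{26264}{621945}} + \frac{3596}{4643} = \left(-55\right) \left(- \frac{621945}{26264}\right) + \frac{3596}{4643} = \frac{34206975}{26264} + \frac{3596}{4643} = \frac{158917430269}{121943752}$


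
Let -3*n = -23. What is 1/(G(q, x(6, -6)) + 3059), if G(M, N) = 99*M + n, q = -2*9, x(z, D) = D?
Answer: 3/3854 ≈ 0.00077841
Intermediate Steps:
q = -18
n = 23/3 (n = -1/3*(-23) = 23/3 ≈ 7.6667)
G(M, N) = 23/3 + 99*M (G(M, N) = 99*M + 23/3 = 23/3 + 99*M)
1/(G(q, x(6, -6)) + 3059) = 1/((23/3 + 99*(-18)) + 3059) = 1/((23/3 - 1782) + 3059) = 1/(-5323/3 + 3059) = 1/(3854/3) = 3/3854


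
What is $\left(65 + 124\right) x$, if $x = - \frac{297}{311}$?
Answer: $- \frac{56133}{311} \approx -180.49$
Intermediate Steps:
$x = - \frac{297}{311}$ ($x = \left(-297\right) \frac{1}{311} = - \frac{297}{311} \approx -0.95498$)
$\left(65 + 124\right) x = \left(65 + 124\right) \left(- \frac{297}{311}\right) = 189 \left(- \frac{297}{311}\right) = - \frac{56133}{311}$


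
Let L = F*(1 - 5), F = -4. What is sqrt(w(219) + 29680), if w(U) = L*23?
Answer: 4*sqrt(1878) ≈ 173.34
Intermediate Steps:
L = 16 (L = -4*(1 - 5) = -4*(-4) = 16)
w(U) = 368 (w(U) = 16*23 = 368)
sqrt(w(219) + 29680) = sqrt(368 + 29680) = sqrt(30048) = 4*sqrt(1878)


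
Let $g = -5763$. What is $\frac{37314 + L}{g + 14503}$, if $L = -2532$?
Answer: $\frac{17391}{4370} \approx 3.9796$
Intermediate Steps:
$\frac{37314 + L}{g + 14503} = \frac{37314 - 2532}{-5763 + 14503} = \frac{34782}{8740} = 34782 \cdot \frac{1}{8740} = \frac{17391}{4370}$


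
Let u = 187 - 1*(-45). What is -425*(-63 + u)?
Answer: -71825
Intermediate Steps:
u = 232 (u = 187 + 45 = 232)
-425*(-63 + u) = -425*(-63 + 232) = -425*169 = -71825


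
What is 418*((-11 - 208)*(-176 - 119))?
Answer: 27004890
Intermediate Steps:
418*((-11 - 208)*(-176 - 119)) = 418*(-219*(-295)) = 418*64605 = 27004890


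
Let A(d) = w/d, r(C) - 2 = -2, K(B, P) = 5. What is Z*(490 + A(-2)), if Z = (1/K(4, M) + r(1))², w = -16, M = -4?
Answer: 498/25 ≈ 19.920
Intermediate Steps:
r(C) = 0 (r(C) = 2 - 2 = 0)
A(d) = -16/d
Z = 1/25 (Z = (1/5 + 0)² = (⅕ + 0)² = (⅕)² = 1/25 ≈ 0.040000)
Z*(490 + A(-2)) = (490 - 16/(-2))/25 = (490 - 16*(-½))/25 = (490 + 8)/25 = (1/25)*498 = 498/25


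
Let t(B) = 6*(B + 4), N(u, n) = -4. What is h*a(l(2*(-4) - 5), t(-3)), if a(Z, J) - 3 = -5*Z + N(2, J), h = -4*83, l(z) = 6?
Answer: 10292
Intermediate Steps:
h = -332
t(B) = 24 + 6*B (t(B) = 6*(4 + B) = 24 + 6*B)
a(Z, J) = -1 - 5*Z (a(Z, J) = 3 + (-5*Z - 4) = 3 + (-4 - 5*Z) = -1 - 5*Z)
h*a(l(2*(-4) - 5), t(-3)) = -332*(-1 - 5*6) = -332*(-1 - 30) = -332*(-31) = 10292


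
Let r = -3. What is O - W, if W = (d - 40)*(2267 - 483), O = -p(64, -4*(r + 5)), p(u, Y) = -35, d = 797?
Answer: -1350453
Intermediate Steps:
O = 35 (O = -1*(-35) = 35)
W = 1350488 (W = (797 - 40)*(2267 - 483) = 757*1784 = 1350488)
O - W = 35 - 1*1350488 = 35 - 1350488 = -1350453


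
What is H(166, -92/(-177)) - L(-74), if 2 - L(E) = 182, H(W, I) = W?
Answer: 346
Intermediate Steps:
L(E) = -180 (L(E) = 2 - 1*182 = 2 - 182 = -180)
H(166, -92/(-177)) - L(-74) = 166 - 1*(-180) = 166 + 180 = 346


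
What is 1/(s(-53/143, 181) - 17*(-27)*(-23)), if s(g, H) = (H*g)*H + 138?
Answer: -143/3226250 ≈ -4.4324e-5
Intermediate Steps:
s(g, H) = 138 + g*H² (s(g, H) = g*H² + 138 = 138 + g*H²)
1/(s(-53/143, 181) - 17*(-27)*(-23)) = 1/((138 - 53/143*181²) - 17*(-27)*(-23)) = 1/((138 - 53*1/143*32761) + 459*(-23)) = 1/((138 - 53/143*32761) - 10557) = 1/((138 - 1736333/143) - 10557) = 1/(-1716599/143 - 10557) = 1/(-3226250/143) = -143/3226250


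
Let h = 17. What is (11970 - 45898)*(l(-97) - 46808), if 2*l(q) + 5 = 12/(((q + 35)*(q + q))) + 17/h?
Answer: 4775626176868/3007 ≈ 1.5882e+9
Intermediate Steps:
l(q) = -2 + 3/(q*(35 + q)) (l(q) = -5/2 + (12/(((q + 35)*(q + q))) + 17/17)/2 = -5/2 + (12/(((35 + q)*(2*q))) + 17*(1/17))/2 = -5/2 + (12/((2*q*(35 + q))) + 1)/2 = -5/2 + (12*(1/(2*q*(35 + q))) + 1)/2 = -5/2 + (6/(q*(35 + q)) + 1)/2 = -5/2 + (1 + 6/(q*(35 + q)))/2 = -5/2 + (1/2 + 3/(q*(35 + q))) = -2 + 3/(q*(35 + q)))
(11970 - 45898)*(l(-97) - 46808) = (11970 - 45898)*((3 - 70*(-97) - 2*(-97)**2)/((-97)*(35 - 97)) - 46808) = -33928*(-1/97*(3 + 6790 - 2*9409)/(-62) - 46808) = -33928*(-1/97*(-1/62)*(3 + 6790 - 18818) - 46808) = -33928*(-1/97*(-1/62)*(-12025) - 46808) = -33928*(-12025/6014 - 46808) = -33928*(-281515337/6014) = 4775626176868/3007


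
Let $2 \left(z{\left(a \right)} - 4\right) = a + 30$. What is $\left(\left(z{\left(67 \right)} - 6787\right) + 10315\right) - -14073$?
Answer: $\frac{35307}{2} \approx 17654.0$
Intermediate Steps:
$z{\left(a \right)} = 19 + \frac{a}{2}$ ($z{\left(a \right)} = 4 + \frac{a + 30}{2} = 4 + \frac{30 + a}{2} = 4 + \left(15 + \frac{a}{2}\right) = 19 + \frac{a}{2}$)
$\left(\left(z{\left(67 \right)} - 6787\right) + 10315\right) - -14073 = \left(\left(\left(19 + \frac{1}{2} \cdot 67\right) - 6787\right) + 10315\right) - -14073 = \left(\left(\left(19 + \frac{67}{2}\right) - 6787\right) + 10315\right) + 14073 = \left(\left(\frac{105}{2} - 6787\right) + 10315\right) + 14073 = \left(- \frac{13469}{2} + 10315\right) + 14073 = \frac{7161}{2} + 14073 = \frac{35307}{2}$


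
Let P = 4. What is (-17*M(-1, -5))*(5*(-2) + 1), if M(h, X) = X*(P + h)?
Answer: -2295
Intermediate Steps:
M(h, X) = X*(4 + h)
(-17*M(-1, -5))*(5*(-2) + 1) = (-(-85)*(4 - 1))*(5*(-2) + 1) = (-(-85)*3)*(-10 + 1) = -17*(-15)*(-9) = 255*(-9) = -2295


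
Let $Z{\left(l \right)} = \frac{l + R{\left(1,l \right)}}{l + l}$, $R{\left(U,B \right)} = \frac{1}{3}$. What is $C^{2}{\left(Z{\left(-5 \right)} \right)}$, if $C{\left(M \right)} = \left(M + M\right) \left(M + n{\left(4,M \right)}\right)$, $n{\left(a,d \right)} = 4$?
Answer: $\frac{879844}{50625} \approx 17.38$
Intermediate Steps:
$R{\left(U,B \right)} = \frac{1}{3}$
$Z{\left(l \right)} = \frac{\frac{1}{3} + l}{2 l}$ ($Z{\left(l \right)} = \frac{l + \frac{1}{3}}{l + l} = \frac{\frac{1}{3} + l}{2 l}$)
$C{\left(M \right)} = 2 M \left(4 + M\right)$ ($C{\left(M \right)} = \left(M + M\right) \left(M + 4\right) = 2 M \left(4 + M\right)$)
$C^{2}{\left(Z{\left(-5 \right)} \right)} = \left(2 \frac{1 + 3 \left(-5\right)}{6 \left(-5\right)} \left(4 + \frac{1 + 3 \left(-5\right)}{6 \left(-5\right)}\right)\right)^{2} = \left(2 \cdot \frac{1}{6} \left(- \frac{1}{5}\right) \left(1 - 15\right) \left(4 + \frac{1}{6} \left(- \frac{1}{5}\right) \left(1 - 15\right)\right)\right)^{2} = \left(2 \cdot \frac{1}{6} \left(- \frac{1}{5}\right) \left(-14\right) \left(4 + \frac{1}{6} \left(- \frac{1}{5}\right) \left(-14\right)\right)\right)^{2} = \left(2 \cdot \frac{7}{15} \left(4 + \frac{7}{15}\right)\right)^{2} = \left(2 \cdot \frac{7}{15} \cdot \frac{67}{15}\right)^{2} = \left(\frac{938}{225}\right)^{2} = \frac{879844}{50625}$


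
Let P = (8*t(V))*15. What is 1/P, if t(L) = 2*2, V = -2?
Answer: 1/480 ≈ 0.0020833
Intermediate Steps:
t(L) = 4
P = 480 (P = (8*4)*15 = 32*15 = 480)
1/P = 1/480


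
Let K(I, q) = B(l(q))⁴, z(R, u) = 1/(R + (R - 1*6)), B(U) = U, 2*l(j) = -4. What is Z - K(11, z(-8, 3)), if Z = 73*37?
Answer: 2685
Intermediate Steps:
l(j) = -2 (l(j) = (½)*(-4) = -2)
z(R, u) = 1/(-6 + 2*R) (z(R, u) = 1/(R + (R - 6)) = 1/(R + (-6 + R)) = 1/(-6 + 2*R))
K(I, q) = 16 (K(I, q) = (-2)⁴ = 16)
Z = 2701
Z - K(11, z(-8, 3)) = 2701 - 1*16 = 2701 - 16 = 2685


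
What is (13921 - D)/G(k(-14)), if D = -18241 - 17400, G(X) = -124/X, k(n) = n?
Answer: 173467/31 ≈ 5595.7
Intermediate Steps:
D = -35641
(13921 - D)/G(k(-14)) = (13921 - 1*(-35641))/((-124/(-14))) = (13921 + 35641)/((-124*(-1/14))) = 49562/(62/7) = 49562*(7/62) = 173467/31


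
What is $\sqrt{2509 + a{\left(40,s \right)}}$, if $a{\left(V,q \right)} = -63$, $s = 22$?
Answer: $\sqrt{2446} \approx 49.457$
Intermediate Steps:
$\sqrt{2509 + a{\left(40,s \right)}} = \sqrt{2509 - 63} = \sqrt{2446}$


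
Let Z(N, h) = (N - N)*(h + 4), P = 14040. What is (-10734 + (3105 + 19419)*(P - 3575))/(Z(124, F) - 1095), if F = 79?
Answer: -78567642/365 ≈ -2.1525e+5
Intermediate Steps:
Z(N, h) = 0 (Z(N, h) = 0*(4 + h) = 0)
(-10734 + (3105 + 19419)*(P - 3575))/(Z(124, F) - 1095) = (-10734 + (3105 + 19419)*(14040 - 3575))/(0 - 1095) = (-10734 + 22524*10465)/(-1095) = (-10734 + 235713660)*(-1/1095) = 235702926*(-1/1095) = -78567642/365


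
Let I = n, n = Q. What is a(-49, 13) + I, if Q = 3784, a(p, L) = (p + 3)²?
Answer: 5900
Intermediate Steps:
a(p, L) = (3 + p)²
n = 3784
I = 3784
a(-49, 13) + I = (3 - 49)² + 3784 = (-46)² + 3784 = 2116 + 3784 = 5900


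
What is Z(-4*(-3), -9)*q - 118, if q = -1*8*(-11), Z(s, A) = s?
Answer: 938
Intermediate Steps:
q = 88 (q = -8*(-11) = 88)
Z(-4*(-3), -9)*q - 118 = -4*(-3)*88 - 118 = 12*88 - 118 = 1056 - 118 = 938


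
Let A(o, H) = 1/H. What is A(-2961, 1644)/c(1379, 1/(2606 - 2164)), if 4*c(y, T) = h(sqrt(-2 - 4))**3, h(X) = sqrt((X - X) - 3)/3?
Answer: I*sqrt(3)/137 ≈ 0.012643*I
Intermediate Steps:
h(X) = I*sqrt(3)/3 (h(X) = sqrt(0 - 3)*(1/3) = sqrt(-3)*(1/3) = (I*sqrt(3))*(1/3) = I*sqrt(3)/3)
c(y, T) = -I*sqrt(3)/36 (c(y, T) = (I*sqrt(3)/3)**3/4 = (-I*sqrt(3)/9)/4 = -I*sqrt(3)/36)
A(-2961, 1644)/c(1379, 1/(2606 - 2164)) = 1/(1644*((-I*sqrt(3)/36))) = (12*I*sqrt(3))/1644 = I*sqrt(3)/137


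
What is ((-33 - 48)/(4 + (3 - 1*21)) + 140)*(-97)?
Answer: -197977/14 ≈ -14141.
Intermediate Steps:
((-33 - 48)/(4 + (3 - 1*21)) + 140)*(-97) = (-81/(4 + (3 - 21)) + 140)*(-97) = (-81/(4 - 18) + 140)*(-97) = (-81/(-14) + 140)*(-97) = (-81*(-1/14) + 140)*(-97) = (81/14 + 140)*(-97) = (2041/14)*(-97) = -197977/14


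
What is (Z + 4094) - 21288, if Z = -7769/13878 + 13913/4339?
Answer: -1035205567625/60216642 ≈ -17191.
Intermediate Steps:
Z = 159374923/60216642 (Z = -7769*1/13878 + 13913*(1/4339) = -7769/13878 + 13913/4339 = 159374923/60216642 ≈ 2.6467)
(Z + 4094) - 21288 = (159374923/60216642 + 4094) - 21288 = 246686307271/60216642 - 21288 = -1035205567625/60216642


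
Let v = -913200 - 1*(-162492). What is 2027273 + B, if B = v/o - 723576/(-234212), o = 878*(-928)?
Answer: 24179357007657029/11927011888 ≈ 2.0273e+6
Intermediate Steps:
o = -814784
v = -750708 (v = -913200 + 162492 = -750708)
B = 47836435605/11927011888 (B = -750708/(-814784) - 723576/(-234212) = -750708*(-1/814784) - 723576*(-1/234212) = 187677/203696 + 180894/58553 = 47836435605/11927011888 ≈ 4.0108)
2027273 + B = 2027273 + 47836435605/11927011888 = 24179357007657029/11927011888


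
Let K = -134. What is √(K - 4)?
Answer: I*√138 ≈ 11.747*I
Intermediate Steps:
√(K - 4) = √(-134 - 4) = √(-138) = I*√138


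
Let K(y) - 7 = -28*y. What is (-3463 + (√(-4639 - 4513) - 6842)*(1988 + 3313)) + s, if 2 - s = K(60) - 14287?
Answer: -36256943 + 42408*I*√143 ≈ -3.6257e+7 + 5.0713e+5*I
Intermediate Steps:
K(y) = 7 - 28*y
s = 15962 (s = 2 - ((7 - 28*60) - 14287) = 2 - ((7 - 1680) - 14287) = 2 - (-1673 - 14287) = 2 - 1*(-15960) = 2 + 15960 = 15962)
(-3463 + (√(-4639 - 4513) - 6842)*(1988 + 3313)) + s = (-3463 + (√(-4639 - 4513) - 6842)*(1988 + 3313)) + 15962 = (-3463 + (√(-9152) - 6842)*5301) + 15962 = (-3463 + (8*I*√143 - 6842)*5301) + 15962 = (-3463 + (-6842 + 8*I*√143)*5301) + 15962 = (-3463 + (-36269442 + 42408*I*√143)) + 15962 = (-36272905 + 42408*I*√143) + 15962 = -36256943 + 42408*I*√143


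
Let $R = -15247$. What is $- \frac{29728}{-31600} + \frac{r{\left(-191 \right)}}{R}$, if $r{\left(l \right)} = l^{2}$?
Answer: $- \frac{553431}{381175} \approx -1.4519$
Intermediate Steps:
$- \frac{29728}{-31600} + \frac{r{\left(-191 \right)}}{R} = - \frac{29728}{-31600} + \frac{\left(-191\right)^{2}}{-15247} = \left(-29728\right) \left(- \frac{1}{31600}\right) + 36481 \left(- \frac{1}{15247}\right) = \frac{1858}{1975} - \frac{36481}{15247} = - \frac{553431}{381175}$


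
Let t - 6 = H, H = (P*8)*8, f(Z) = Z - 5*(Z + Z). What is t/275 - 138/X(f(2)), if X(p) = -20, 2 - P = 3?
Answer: 3679/550 ≈ 6.6891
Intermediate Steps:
f(Z) = -9*Z (f(Z) = Z - 10*Z = -9*Z)
P = -1 (P = 2 - 1*3 = 2 - 3 = -1)
H = -64 (H = -1*8*8 = -8*8 = -64)
t = -58 (t = 6 - 64 = -58)
t/275 - 138/X(f(2)) = -58/275 - 138/(-20) = -58*1/275 - 138*(-1/20) = -58/275 + 69/10 = 3679/550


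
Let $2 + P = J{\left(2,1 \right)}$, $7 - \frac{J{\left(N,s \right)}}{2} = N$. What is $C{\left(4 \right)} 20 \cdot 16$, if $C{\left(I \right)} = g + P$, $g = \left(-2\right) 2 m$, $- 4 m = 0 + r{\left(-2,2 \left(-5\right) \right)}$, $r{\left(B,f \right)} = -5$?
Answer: $960$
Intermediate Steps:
$m = \frac{5}{4}$ ($m = - \frac{0 - 5}{4} = \left(- \frac{1}{4}\right) \left(-5\right) = \frac{5}{4} \approx 1.25$)
$J{\left(N,s \right)} = 14 - 2 N$
$P = 8$ ($P = -2 + \left(14 - 4\right) = -2 + 10 = 8$)
$g = -5$ ($g = \left(-2\right) 2 \cdot \frac{5}{4} = \left(-4\right) \frac{5}{4} = -5$)
$C{\left(I \right)} = 3$ ($C{\left(I \right)} = -5 + 8 = 3$)
$C{\left(4 \right)} 20 \cdot 16 = 3 \cdot 20 \cdot 16 = 60 \cdot 16 = 960$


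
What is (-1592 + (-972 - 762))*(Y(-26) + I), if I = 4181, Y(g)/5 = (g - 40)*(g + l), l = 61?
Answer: 24509294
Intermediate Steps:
Y(g) = 5*(-40 + g)*(61 + g) (Y(g) = 5*((g - 40)*(g + 61)) = 5*((-40 + g)*(61 + g)) = 5*(-40 + g)*(61 + g))
(-1592 + (-972 - 762))*(Y(-26) + I) = (-1592 + (-972 - 762))*((-12200 + 5*(-26)**2 + 105*(-26)) + 4181) = (-1592 - 1734)*((-12200 + 5*676 - 2730) + 4181) = -3326*((-12200 + 3380 - 2730) + 4181) = -3326*(-11550 + 4181) = -3326*(-7369) = 24509294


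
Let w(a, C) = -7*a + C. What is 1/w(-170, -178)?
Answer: 1/1012 ≈ 0.00098814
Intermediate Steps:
w(a, C) = C - 7*a
1/w(-170, -178) = 1/(-178 - 7*(-170)) = 1/(-178 + 1190) = 1/1012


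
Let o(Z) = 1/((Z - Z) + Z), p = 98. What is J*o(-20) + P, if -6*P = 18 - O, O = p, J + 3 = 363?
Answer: -14/3 ≈ -4.6667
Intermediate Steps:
J = 360 (J = -3 + 363 = 360)
O = 98
o(Z) = 1/Z (o(Z) = 1/(0 + Z) = 1/Z)
P = 40/3 (P = -(18 - 1*98)/6 = -(18 - 98)/6 = -⅙*(-80) = 40/3 ≈ 13.333)
J*o(-20) + P = 360/(-20) + 40/3 = 360*(-1/20) + 40/3 = -18 + 40/3 = -14/3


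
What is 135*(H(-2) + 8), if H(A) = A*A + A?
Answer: 1350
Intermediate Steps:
H(A) = A + A² (H(A) = A² + A = A + A²)
135*(H(-2) + 8) = 135*(-2*(1 - 2) + 8) = 135*(-2*(-1) + 8) = 135*(2 + 8) = 135*10 = 1350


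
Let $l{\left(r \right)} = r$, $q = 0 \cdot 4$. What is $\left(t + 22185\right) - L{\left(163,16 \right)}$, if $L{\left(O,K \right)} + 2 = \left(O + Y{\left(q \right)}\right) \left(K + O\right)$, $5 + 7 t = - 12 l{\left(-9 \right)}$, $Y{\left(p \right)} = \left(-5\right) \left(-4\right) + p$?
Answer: $- \frac{73887}{7} \approx -10555.0$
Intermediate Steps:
$q = 0$
$Y{\left(p \right)} = 20 + p$
$t = \frac{103}{7}$ ($t = - \frac{5}{7} + \frac{\left(-12\right) \left(-9\right)}{7} = - \frac{5}{7} + \frac{1}{7} \cdot 108 = - \frac{5}{7} + \frac{108}{7} = \frac{103}{7} \approx 14.714$)
$L{\left(O,K \right)} = -2 + \left(20 + O\right) \left(K + O\right)$ ($L{\left(O,K \right)} = -2 + \left(O + \left(20 + 0\right)\right) \left(K + O\right) = -2 + \left(O + 20\right) \left(K + O\right) = -2 + \left(20 + O\right) \left(K + O\right)$)
$\left(t + 22185\right) - L{\left(163,16 \right)} = \left(\frac{103}{7} + 22185\right) - \left(-2 + 163^{2} + 20 \cdot 16 + 20 \cdot 163 + 16 \cdot 163\right) = \frac{155398}{7} - \left(-2 + 26569 + 320 + 3260 + 2608\right) = \frac{155398}{7} - 32755 = - \frac{73887}{7}$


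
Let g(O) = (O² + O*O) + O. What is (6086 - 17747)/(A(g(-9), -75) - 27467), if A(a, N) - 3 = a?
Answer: 11661/27311 ≈ 0.42697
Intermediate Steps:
g(O) = O + 2*O² (g(O) = (O² + O²) + O = 2*O² + O = O + 2*O²)
A(a, N) = 3 + a
(6086 - 17747)/(A(g(-9), -75) - 27467) = (6086 - 17747)/((3 - 9*(1 + 2*(-9))) - 27467) = -11661/((3 - 9*(1 - 18)) - 27467) = -11661/((3 - 9*(-17)) - 27467) = -11661/((3 + 153) - 27467) = -11661/(156 - 27467) = -11661/(-27311) = -11661*(-1/27311) = 11661/27311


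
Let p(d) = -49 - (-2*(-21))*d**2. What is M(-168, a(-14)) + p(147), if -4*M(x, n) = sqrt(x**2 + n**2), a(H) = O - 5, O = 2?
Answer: -907627 - 3*sqrt(3137)/4 ≈ -9.0767e+5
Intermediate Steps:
a(H) = -3 (a(H) = 2 - 5 = -3)
M(x, n) = -sqrt(n**2 + x**2)/4 (M(x, n) = -sqrt(x**2 + n**2)/4 = -sqrt(n**2 + x**2)/4)
p(d) = -49 - 42*d**2
M(-168, a(-14)) + p(147) = -sqrt((-3)**2 + (-168)**2)/4 + (-49 - 42*147**2) = -sqrt(9 + 28224)/4 + (-49 - 42*21609) = -3*sqrt(3137)/4 + (-49 - 907578) = -3*sqrt(3137)/4 - 907627 = -907627 - 3*sqrt(3137)/4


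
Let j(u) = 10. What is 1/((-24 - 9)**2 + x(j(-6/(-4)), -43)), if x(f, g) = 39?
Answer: 1/1128 ≈ 0.00088653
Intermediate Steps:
1/((-24 - 9)**2 + x(j(-6/(-4)), -43)) = 1/((-24 - 9)**2 + 39) = 1/((-33)**2 + 39) = 1/(1089 + 39) = 1/1128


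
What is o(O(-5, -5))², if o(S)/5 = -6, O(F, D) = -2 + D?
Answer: 900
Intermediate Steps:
o(S) = -30 (o(S) = 5*(-6) = -30)
o(O(-5, -5))² = (-30)² = 900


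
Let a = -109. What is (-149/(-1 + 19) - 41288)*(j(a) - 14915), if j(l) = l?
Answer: 1861305832/3 ≈ 6.2044e+8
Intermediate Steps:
(-149/(-1 + 19) - 41288)*(j(a) - 14915) = (-149/(-1 + 19) - 41288)*(-109 - 14915) = (-149/18 - 41288)*(-15024) = -743333/18*(-15024) = 1861305832/3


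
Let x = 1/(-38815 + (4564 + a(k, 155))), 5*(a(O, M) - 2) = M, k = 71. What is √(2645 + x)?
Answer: √344106127418/11406 ≈ 51.430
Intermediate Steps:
a(O, M) = 2 + M/5
x = -1/34218 (x = 1/(-38815 + (4564 + (2 + (⅕)*155))) = 1/(-38815 + (4564 + (2 + 31))) = 1/(-38815 + (4564 + 33)) = 1/(-38815 + 4597) = 1/(-34218) = -1/34218 ≈ -2.9224e-5)
√(2645 + x) = √(2645 - 1/34218) = √(90506609/34218) = √344106127418/11406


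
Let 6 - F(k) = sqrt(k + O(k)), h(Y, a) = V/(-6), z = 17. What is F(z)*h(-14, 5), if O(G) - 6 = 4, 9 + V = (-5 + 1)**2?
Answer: -7 + 7*sqrt(3)/2 ≈ -0.93782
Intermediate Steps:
V = 7 (V = -9 + (-5 + 1)**2 = -9 + (-4)**2 = -9 + 16 = 7)
O(G) = 10 (O(G) = 6 + 4 = 10)
h(Y, a) = -7/6 (h(Y, a) = 7/(-6) = 7*(-1/6) = -7/6)
F(k) = 6 - sqrt(10 + k) (F(k) = 6 - sqrt(k + 10) = 6 - sqrt(10 + k))
F(z)*h(-14, 5) = (6 - sqrt(10 + 17))*(-7/6) = (6 - sqrt(27))*(-7/6) = (6 - 3*sqrt(3))*(-7/6) = -7 + 7*sqrt(3)/2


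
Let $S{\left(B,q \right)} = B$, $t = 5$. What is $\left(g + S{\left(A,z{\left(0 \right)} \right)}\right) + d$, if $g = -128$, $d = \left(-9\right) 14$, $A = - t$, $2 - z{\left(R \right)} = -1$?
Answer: $-259$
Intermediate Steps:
$z{\left(R \right)} = 3$ ($z{\left(R \right)} = 2 - -1 = 2 + 1 = 3$)
$A = -5$ ($A = \left(-1\right) 5 = -5$)
$d = -126$
$\left(g + S{\left(A,z{\left(0 \right)} \right)}\right) + d = \left(-128 - 5\right) - 126 = -133 - 126 = -259$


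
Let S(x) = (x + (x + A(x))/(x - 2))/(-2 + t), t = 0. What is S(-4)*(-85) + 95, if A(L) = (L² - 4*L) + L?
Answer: -245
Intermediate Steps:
A(L) = L² - 3*L
S(x) = -x/2 - (x + x*(-3 + x))/(2*(-2 + x)) (S(x) = (x + (x + x*(-3 + x))/(x - 2))/(-2 + 0) = (x + (x + x*(-3 + x))/(-2 + x))/(-2) = (x + (x + x*(-3 + x))/(-2 + x))*(-½) = -x/2 - (x + x*(-3 + x))/(2*(-2 + x)))
S(-4)*(-85) + 95 = -1*(-4)*(-85) + 95 = 4*(-85) + 95 = -340 + 95 = -245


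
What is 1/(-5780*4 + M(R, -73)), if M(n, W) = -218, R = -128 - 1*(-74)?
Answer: -1/23338 ≈ -4.2849e-5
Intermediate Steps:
R = -54 (R = -128 + 74 = -54)
1/(-5780*4 + M(R, -73)) = 1/(-5780*4 - 218) = 1/(-23120 - 218) = 1/(-23338) = -1/23338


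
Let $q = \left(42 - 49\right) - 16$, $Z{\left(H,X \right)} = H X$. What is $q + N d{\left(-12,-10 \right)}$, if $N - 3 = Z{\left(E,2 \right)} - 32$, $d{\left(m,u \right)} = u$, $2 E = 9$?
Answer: $177$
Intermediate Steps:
$E = \frac{9}{2}$ ($E = \frac{1}{2} \cdot 9 = \frac{9}{2} \approx 4.5$)
$q = -23$ ($q = -7 - 16 = -23$)
$N = -20$ ($N = 3 + \left(\frac{9}{2} \cdot 2 - 32\right) = 3 + \left(9 - 32\right) = 3 - 23 = -20$)
$q + N d{\left(-12,-10 \right)} = -23 - -200 = -23 + 200 = 177$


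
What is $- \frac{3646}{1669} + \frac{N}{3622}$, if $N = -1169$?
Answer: $- \frac{15156873}{6045118} \approx -2.5073$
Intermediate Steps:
$- \frac{3646}{1669} + \frac{N}{3622} = - \frac{3646}{1669} - \frac{1169}{3622} = - \frac{15156873}{6045118}$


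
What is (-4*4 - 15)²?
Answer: 961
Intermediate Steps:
(-4*4 - 15)² = (-16 - 15)² = (-31)² = 961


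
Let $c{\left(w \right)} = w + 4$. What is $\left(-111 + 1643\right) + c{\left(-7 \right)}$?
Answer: $1529$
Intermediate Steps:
$c{\left(w \right)} = 4 + w$
$\left(-111 + 1643\right) + c{\left(-7 \right)} = \left(-111 + 1643\right) + \left(4 - 7\right) = 1532 - 3 = 1529$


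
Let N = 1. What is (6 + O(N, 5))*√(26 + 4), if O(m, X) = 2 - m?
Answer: 7*√30 ≈ 38.341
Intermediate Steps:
(6 + O(N, 5))*√(26 + 4) = (6 + (2 - 1*1))*√(26 + 4) = (6 + (2 - 1))*√30 = (6 + 1)*√30 = 7*√30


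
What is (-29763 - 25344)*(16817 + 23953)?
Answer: -2246712390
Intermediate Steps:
(-29763 - 25344)*(16817 + 23953) = -55107*40770 = -2246712390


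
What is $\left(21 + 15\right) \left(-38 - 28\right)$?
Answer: $-2376$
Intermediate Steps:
$\left(21 + 15\right) \left(-38 - 28\right) = 36 \left(-66\right) = -2376$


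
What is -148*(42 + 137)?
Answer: -26492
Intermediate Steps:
-148*(42 + 137) = -148*179 = -26492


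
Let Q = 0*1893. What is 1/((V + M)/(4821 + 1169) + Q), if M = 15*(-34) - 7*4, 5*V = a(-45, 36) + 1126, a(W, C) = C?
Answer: -14975/764 ≈ -19.601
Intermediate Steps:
V = 1162/5 (V = (36 + 1126)/5 = (⅕)*1162 = 1162/5 ≈ 232.40)
M = -538 (M = -510 - 28 = -538)
Q = 0
1/((V + M)/(4821 + 1169) + Q) = 1/((1162/5 - 538)/(4821 + 1169) + 0) = 1/(-1528/5/5990 + 0) = 1/(-1528/5*1/5990 + 0) = 1/(-764/14975 + 0) = 1/(-764/14975) = -14975/764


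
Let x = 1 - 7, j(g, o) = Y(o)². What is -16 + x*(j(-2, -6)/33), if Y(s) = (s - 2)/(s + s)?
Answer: -1592/99 ≈ -16.081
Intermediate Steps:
Y(s) = (-2 + s)/(2*s) (Y(s) = (-2 + s)/((2*s)) = (-2 + s)*(1/(2*s)) = (-2 + s)/(2*s))
j(g, o) = (-2 + o)²/(4*o²) (j(g, o) = ((-2 + o)/(2*o))² = (-2 + o)²/(4*o²))
x = -6
-16 + x*(j(-2, -6)/33) = -16 - 6*(¼)*(-2 - 6)²/(-6)²/33 = -16 - 6*(¼)*(1/36)*(-8)²/33 = -16 - 6*(¼)*(1/36)*64/33 = -16 - 8/(3*33) = -16 - 6*4/297 = -16 - 8/99 = -1592/99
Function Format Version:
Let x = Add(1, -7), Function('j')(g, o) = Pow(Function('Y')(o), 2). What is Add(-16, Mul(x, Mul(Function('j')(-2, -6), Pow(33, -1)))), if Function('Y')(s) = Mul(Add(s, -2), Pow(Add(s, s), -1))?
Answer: Rational(-1592, 99) ≈ -16.081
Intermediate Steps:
Function('Y')(s) = Mul(Rational(1, 2), Pow(s, -1), Add(-2, s)) (Function('Y')(s) = Mul(Add(-2, s), Pow(Mul(2, s), -1)) = Mul(Add(-2, s), Mul(Rational(1, 2), Pow(s, -1))) = Mul(Rational(1, 2), Pow(s, -1), Add(-2, s)))
Function('j')(g, o) = Mul(Rational(1, 4), Pow(o, -2), Pow(Add(-2, o), 2)) (Function('j')(g, o) = Pow(Mul(Rational(1, 2), Pow(o, -1), Add(-2, o)), 2) = Mul(Rational(1, 4), Pow(o, -2), Pow(Add(-2, o), 2)))
x = -6
Add(-16, Mul(x, Mul(Function('j')(-2, -6), Pow(33, -1)))) = Add(-16, Mul(-6, Mul(Mul(Rational(1, 4), Pow(-6, -2), Pow(Add(-2, -6), 2)), Pow(33, -1)))) = Add(-16, Mul(-6, Mul(Mul(Rational(1, 4), Rational(1, 36), Pow(-8, 2)), Rational(1, 33)))) = Add(-16, Mul(-6, Mul(Mul(Rational(1, 4), Rational(1, 36), 64), Rational(1, 33)))) = Add(-16, Mul(-6, Mul(Rational(4, 9), Rational(1, 33)))) = Add(-16, Mul(-6, Rational(4, 297))) = Add(-16, Rational(-8, 99)) = Rational(-1592, 99)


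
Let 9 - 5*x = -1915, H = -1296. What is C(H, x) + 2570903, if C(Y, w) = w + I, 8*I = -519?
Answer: 102848917/40 ≈ 2.5712e+6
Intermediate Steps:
I = -519/8 (I = (⅛)*(-519) = -519/8 ≈ -64.875)
x = 1924/5 (x = 9/5 - ⅕*(-1915) = 9/5 + 383 = 1924/5 ≈ 384.80)
C(Y, w) = -519/8 + w (C(Y, w) = w - 519/8 = -519/8 + w)
C(H, x) + 2570903 = (-519/8 + 1924/5) + 2570903 = 12797/40 + 2570903 = 102848917/40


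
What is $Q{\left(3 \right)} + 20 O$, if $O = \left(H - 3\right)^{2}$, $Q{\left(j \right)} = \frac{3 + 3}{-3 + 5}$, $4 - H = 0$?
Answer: $23$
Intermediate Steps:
$H = 4$ ($H = 4 - 0 = 4 + 0 = 4$)
$Q{\left(j \right)} = 3$ ($Q{\left(j \right)} = \frac{6}{2} = 6 \cdot \frac{1}{2} = 3$)
$O = 1$ ($O = \left(4 - 3\right)^{2} = 1^{2} = 1$)
$Q{\left(3 \right)} + 20 O = 3 + 20 \cdot 1 = 3 + 20 = 23$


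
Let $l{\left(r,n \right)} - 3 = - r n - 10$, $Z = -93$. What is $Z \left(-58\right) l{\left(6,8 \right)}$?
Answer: $-296670$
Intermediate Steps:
$l{\left(r,n \right)} = -7 - n r$ ($l{\left(r,n \right)} = 3 + \left(- r n - 10\right) = 3 - \left(10 + n r\right) = -7 - n r$)
$Z \left(-58\right) l{\left(6,8 \right)} = \left(-93\right) \left(-58\right) \left(-7 - 8 \cdot 6\right) = 5394 \left(-7 - 48\right) = 5394 \left(-55\right) = -296670$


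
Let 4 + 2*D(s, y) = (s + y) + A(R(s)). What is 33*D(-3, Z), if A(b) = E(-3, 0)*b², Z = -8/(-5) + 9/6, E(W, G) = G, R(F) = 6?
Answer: -1287/20 ≈ -64.350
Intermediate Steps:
Z = 31/10 (Z = -8*(-⅕) + 9*(⅙) = 8/5 + 3/2 = 31/10 ≈ 3.1000)
A(b) = 0 (A(b) = 0*b² = 0)
D(s, y) = -2 + s/2 + y/2 (D(s, y) = -2 + ((s + y) + 0)/2 = -2 + (s + y)/2 = -2 + (s/2 + y/2) = -2 + s/2 + y/2)
33*D(-3, Z) = 33*(-2 + (½)*(-3) + (½)*(31/10)) = 33*(-2 - 3/2 + 31/20) = 33*(-39/20) = -1287/20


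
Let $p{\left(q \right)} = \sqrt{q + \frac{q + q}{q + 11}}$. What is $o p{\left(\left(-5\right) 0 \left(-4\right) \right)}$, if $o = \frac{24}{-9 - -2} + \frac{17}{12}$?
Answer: $0$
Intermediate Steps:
$o = - \frac{169}{84}$ ($o = \frac{24}{-9 + 2} + 17 \cdot \frac{1}{12} = \frac{24}{-7} + \frac{17}{12} = 24 \left(- \frac{1}{7}\right) + \frac{17}{12} = - \frac{24}{7} + \frac{17}{12} = - \frac{169}{84} \approx -2.0119$)
$p{\left(q \right)} = \sqrt{q + \frac{2 q}{11 + q}}$
$o p{\left(\left(-5\right) 0 \left(-4\right) \right)} = - \frac{169 \sqrt{\frac{\left(-5\right) 0 \left(-4\right) \left(13 + \left(-5\right) 0 \left(-4\right)\right)}{11 + \left(-5\right) 0 \left(-4\right)}}}{84} = - \frac{169 \sqrt{\frac{0 \left(-4\right) \left(13 + 0 \left(-4\right)\right)}{11 + 0 \left(-4\right)}}}{84} = - \frac{169 \sqrt{\frac{0 \left(13 + 0\right)}{11 + 0}}}{84} = - \frac{169 \sqrt{0 \cdot \frac{1}{11} \cdot 13}}{84} = - \frac{169 \sqrt{0}}{84} = \left(- \frac{169}{84}\right) 0 = 0$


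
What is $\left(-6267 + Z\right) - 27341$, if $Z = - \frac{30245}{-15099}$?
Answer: $- \frac{507416947}{15099} \approx -33606.0$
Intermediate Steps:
$Z = \frac{30245}{15099}$ ($Z = - \frac{30245 \left(-1\right)}{15099} = \left(-1\right) \left(- \frac{30245}{15099}\right) = \frac{30245}{15099} \approx 2.0031$)
$\left(-6267 + Z\right) - 27341 = \left(-6267 + \frac{30245}{15099}\right) - 27341 = - \frac{94595188}{15099} - 27341 = - \frac{507416947}{15099}$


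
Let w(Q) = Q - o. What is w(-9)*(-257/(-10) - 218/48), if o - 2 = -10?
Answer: -2539/120 ≈ -21.158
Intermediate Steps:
o = -8 (o = 2 - 10 = -8)
w(Q) = 8 + Q (w(Q) = Q - 1*(-8) = Q + 8 = 8 + Q)
w(-9)*(-257/(-10) - 218/48) = (8 - 9)*(-257/(-10) - 218/48) = -(-257*(-⅒) - 218*1/48) = -(257/10 - 109/24) = -1*2539/120 = -2539/120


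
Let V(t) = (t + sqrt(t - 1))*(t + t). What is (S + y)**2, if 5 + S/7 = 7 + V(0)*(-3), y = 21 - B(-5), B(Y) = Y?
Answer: 1600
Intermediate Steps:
V(t) = 2*t*(t + sqrt(-1 + t)) (V(t) = (t + sqrt(-1 + t))*(2*t) = 2*t*(t + sqrt(-1 + t)))
y = 26 (y = 21 - 1*(-5) = 21 + 5 = 26)
S = 14 (S = -35 + 7*(7 + (2*0*(0 + sqrt(-1 + 0)))*(-3)) = -35 + 7*(7 + (2*0*(0 + sqrt(-1)))*(-3)) = -35 + 7*(7 + (2*0*(0 + I))*(-3)) = -35 + 7*(7 + (2*0*I)*(-3)) = -35 + 7*(7 + 0*(-3)) = -35 + 7*(7 + 0) = -35 + 7*7 = -35 + 49 = 14)
(S + y)**2 = (14 + 26)**2 = 40**2 = 1600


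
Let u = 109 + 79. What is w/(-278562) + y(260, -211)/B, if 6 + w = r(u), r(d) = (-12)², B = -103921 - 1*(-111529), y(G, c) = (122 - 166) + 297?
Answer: 11571047/353216616 ≈ 0.032759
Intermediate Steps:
y(G, c) = 253 (y(G, c) = -44 + 297 = 253)
B = 7608 (B = -103921 + 111529 = 7608)
u = 188
r(d) = 144
w = 138 (w = -6 + 144 = 138)
w/(-278562) + y(260, -211)/B = 138/(-278562) + 253/7608 = 138*(-1/278562) + 253*(1/7608) = -23/46427 + 253/7608 = 11571047/353216616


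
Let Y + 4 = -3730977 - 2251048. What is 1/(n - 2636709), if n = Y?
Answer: -1/8618738 ≈ -1.1603e-7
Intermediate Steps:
Y = -5982029 (Y = -4 + (-3730977 - 2251048) = -4 - 5982025 = -5982029)
n = -5982029
1/(n - 2636709) = 1/(-5982029 - 2636709) = 1/(-8618738) = -1/8618738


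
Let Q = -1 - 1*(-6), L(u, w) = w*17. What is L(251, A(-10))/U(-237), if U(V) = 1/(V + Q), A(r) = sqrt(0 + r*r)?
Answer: -39440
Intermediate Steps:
A(r) = sqrt(r**2) (A(r) = sqrt(0 + r**2) = sqrt(r**2))
L(u, w) = 17*w
Q = 5 (Q = -1 + 6 = 5)
U(V) = 1/(5 + V) (U(V) = 1/(V + 5) = 1/(5 + V))
L(251, A(-10))/U(-237) = (17*sqrt((-10)**2))/(1/(5 - 237)) = (17*sqrt(100))/(1/(-232)) = (17*10)/(-1/232) = 170*(-232) = -39440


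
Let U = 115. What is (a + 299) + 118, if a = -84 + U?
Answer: 448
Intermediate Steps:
a = 31 (a = -84 + 115 = 31)
(a + 299) + 118 = (31 + 299) + 118 = 330 + 118 = 448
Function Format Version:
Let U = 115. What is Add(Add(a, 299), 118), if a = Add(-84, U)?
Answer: 448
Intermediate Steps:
a = 31 (a = Add(-84, 115) = 31)
Add(Add(a, 299), 118) = Add(Add(31, 299), 118) = Add(330, 118) = 448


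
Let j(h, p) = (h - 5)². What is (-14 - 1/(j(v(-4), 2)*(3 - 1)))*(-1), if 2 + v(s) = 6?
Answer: 29/2 ≈ 14.500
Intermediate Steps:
v(s) = 4 (v(s) = -2 + 6 = 4)
j(h, p) = (-5 + h)²
(-14 - 1/(j(v(-4), 2)*(3 - 1)))*(-1) = (-14 - 1/((-5 + 4)²*(3 - 1)))*(-1) = (-14 - 1/((-1)²*2))*(-1) = (-14 - 1/(1*2))*(-1) = (-14 - 1/2)*(-1) = (-14 - 1*½)*(-1) = (-14 - ½)*(-1) = -29/2*(-1) = 29/2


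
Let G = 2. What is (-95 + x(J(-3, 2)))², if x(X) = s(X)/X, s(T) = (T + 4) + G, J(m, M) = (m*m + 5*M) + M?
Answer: 430336/49 ≈ 8782.4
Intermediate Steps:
J(m, M) = m² + 6*M (J(m, M) = (m² + 5*M) + M = m² + 6*M)
s(T) = 6 + T (s(T) = (T + 4) + 2 = (4 + T) + 2 = 6 + T)
x(X) = (6 + X)/X
(-95 + x(J(-3, 2)))² = (-95 + (6 + ((-3)² + 6*2))/((-3)² + 6*2))² = (-95 + (6 + (9 + 12))/(9 + 12))² = (-95 + (6 + 21)/21)² = (-95 + (1/21)*27)² = (-95 + 9/7)² = (-656/7)² = 430336/49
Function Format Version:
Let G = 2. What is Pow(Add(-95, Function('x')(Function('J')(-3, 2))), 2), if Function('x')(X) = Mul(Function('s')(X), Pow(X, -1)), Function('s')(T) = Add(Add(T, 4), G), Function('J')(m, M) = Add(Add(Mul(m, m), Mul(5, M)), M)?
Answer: Rational(430336, 49) ≈ 8782.4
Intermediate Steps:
Function('J')(m, M) = Add(Pow(m, 2), Mul(6, M)) (Function('J')(m, M) = Add(Add(Pow(m, 2), Mul(5, M)), M) = Add(Pow(m, 2), Mul(6, M)))
Function('s')(T) = Add(6, T) (Function('s')(T) = Add(Add(T, 4), 2) = Add(Add(4, T), 2) = Add(6, T))
Function('x')(X) = Mul(Pow(X, -1), Add(6, X)) (Function('x')(X) = Mul(Add(6, X), Pow(X, -1)) = Mul(Pow(X, -1), Add(6, X)))
Pow(Add(-95, Function('x')(Function('J')(-3, 2))), 2) = Pow(Add(-95, Mul(Pow(Add(Pow(-3, 2), Mul(6, 2)), -1), Add(6, Add(Pow(-3, 2), Mul(6, 2))))), 2) = Pow(Add(-95, Mul(Pow(Add(9, 12), -1), Add(6, Add(9, 12)))), 2) = Pow(Add(-95, Mul(Pow(21, -1), Add(6, 21))), 2) = Pow(Add(-95, Mul(Rational(1, 21), 27)), 2) = Pow(Add(-95, Rational(9, 7)), 2) = Pow(Rational(-656, 7), 2) = Rational(430336, 49)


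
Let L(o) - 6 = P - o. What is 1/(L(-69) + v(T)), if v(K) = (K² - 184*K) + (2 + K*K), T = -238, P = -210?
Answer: 1/156947 ≈ 6.3716e-6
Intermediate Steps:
L(o) = -204 - o (L(o) = 6 + (-210 - o) = -204 - o)
v(K) = 2 - 184*K + 2*K² (v(K) = (K² - 184*K) + (2 + K²) = 2 - 184*K + 2*K²)
1/(L(-69) + v(T)) = 1/((-204 - 1*(-69)) + (2 - 184*(-238) + 2*(-238)²)) = 1/((-204 + 69) + (2 + 43792 + 2*56644)) = 1/(-135 + (2 + 43792 + 113288)) = 1/(-135 + 157082) = 1/156947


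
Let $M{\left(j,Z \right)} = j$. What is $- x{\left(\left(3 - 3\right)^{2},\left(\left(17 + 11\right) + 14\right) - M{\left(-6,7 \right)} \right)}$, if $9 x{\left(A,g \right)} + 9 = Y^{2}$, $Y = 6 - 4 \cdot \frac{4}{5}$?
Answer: $\frac{29}{225} \approx 0.12889$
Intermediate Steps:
$Y = \frac{14}{5}$ ($Y = 6 - 4 \cdot 4 \cdot \frac{1}{5} = 6 - \frac{16}{5} = \frac{14}{5} \approx 2.8$)
$x{\left(A,g \right)} = - \frac{29}{225}$ ($x{\left(A,g \right)} = -1 + \frac{\left(\frac{14}{5}\right)^{2}}{9} = -1 + \frac{1}{9} \cdot \frac{196}{25} = -1 + \frac{196}{225} = - \frac{29}{225}$)
$- x{\left(\left(3 - 3\right)^{2},\left(\left(17 + 11\right) + 14\right) - M{\left(-6,7 \right)} \right)} = \left(-1\right) \left(- \frac{29}{225}\right) = \frac{29}{225}$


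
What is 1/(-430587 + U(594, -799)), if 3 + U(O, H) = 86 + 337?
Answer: -1/430167 ≈ -2.3247e-6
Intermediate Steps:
U(O, H) = 420 (U(O, H) = -3 + (86 + 337) = -3 + 423 = 420)
1/(-430587 + U(594, -799)) = 1/(-430587 + 420) = 1/(-430167) = -1/430167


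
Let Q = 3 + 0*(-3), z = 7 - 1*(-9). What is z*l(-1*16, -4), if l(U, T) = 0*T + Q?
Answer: 48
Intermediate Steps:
z = 16 (z = 7 + 9 = 16)
Q = 3 (Q = 3 + 0 = 3)
l(U, T) = 3 (l(U, T) = 0*T + 3 = 0 + 3 = 3)
z*l(-1*16, -4) = 16*3 = 48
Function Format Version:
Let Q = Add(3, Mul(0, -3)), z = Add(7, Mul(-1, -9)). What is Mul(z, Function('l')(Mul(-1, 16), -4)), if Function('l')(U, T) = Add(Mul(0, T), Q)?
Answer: 48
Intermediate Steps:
z = 16 (z = Add(7, 9) = 16)
Q = 3 (Q = Add(3, 0) = 3)
Function('l')(U, T) = 3 (Function('l')(U, T) = Add(Mul(0, T), 3) = Add(0, 3) = 3)
Mul(z, Function('l')(Mul(-1, 16), -4)) = Mul(16, 3) = 48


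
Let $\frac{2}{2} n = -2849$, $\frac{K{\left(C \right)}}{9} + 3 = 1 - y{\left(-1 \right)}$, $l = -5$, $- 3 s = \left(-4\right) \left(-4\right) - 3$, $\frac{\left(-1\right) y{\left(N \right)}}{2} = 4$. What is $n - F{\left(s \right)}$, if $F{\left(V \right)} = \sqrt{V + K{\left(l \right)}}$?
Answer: $-2849 - \frac{\sqrt{447}}{3} \approx -2856.0$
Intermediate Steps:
$y{\left(N \right)} = -8$ ($y{\left(N \right)} = \left(-2\right) 4 = -8$)
$s = - \frac{13}{3}$ ($s = - \frac{\left(-4\right) \left(-4\right) - 3}{3} = - \frac{16 - 3}{3} = \left(- \frac{1}{3}\right) 13 = - \frac{13}{3} \approx -4.3333$)
$K{\left(C \right)} = 54$ ($K{\left(C \right)} = -27 + 9 \left(1 - -8\right) = -27 + 9 \left(1 + 8\right) = -27 + 9 \cdot 9 = -27 + 81 = 54$)
$F{\left(V \right)} = \sqrt{54 + V}$ ($F{\left(V \right)} = \sqrt{V + 54} = \sqrt{54 + V}$)
$n = -2849$
$n - F{\left(s \right)} = -2849 - \sqrt{54 - \frac{13}{3}} = -2849 - \sqrt{\frac{149}{3}} = -2849 - \frac{\sqrt{447}}{3}$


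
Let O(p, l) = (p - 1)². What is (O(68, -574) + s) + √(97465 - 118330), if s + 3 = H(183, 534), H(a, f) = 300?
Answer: 4786 + I*√20865 ≈ 4786.0 + 144.45*I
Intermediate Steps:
O(p, l) = (-1 + p)²
s = 297 (s = -3 + 300 = 297)
(O(68, -574) + s) + √(97465 - 118330) = ((-1 + 68)² + 297) + √(97465 - 118330) = (67² + 297) + √(-20865) = (4489 + 297) + I*√20865 = 4786 + I*√20865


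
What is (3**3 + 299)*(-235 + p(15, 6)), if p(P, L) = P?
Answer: -71720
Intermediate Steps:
(3**3 + 299)*(-235 + p(15, 6)) = (3**3 + 299)*(-235 + 15) = (27 + 299)*(-220) = 326*(-220) = -71720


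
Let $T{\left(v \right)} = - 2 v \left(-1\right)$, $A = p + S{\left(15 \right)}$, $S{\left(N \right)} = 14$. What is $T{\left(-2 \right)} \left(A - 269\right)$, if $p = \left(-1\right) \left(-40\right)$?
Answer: $860$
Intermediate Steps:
$p = 40$
$A = 54$ ($A = 40 + 14 = 54$)
$T{\left(v \right)} = 2 v$
$T{\left(-2 \right)} \left(A - 269\right) = 2 \left(-2\right) \left(54 - 269\right) = \left(-4\right) \left(-215\right) = 860$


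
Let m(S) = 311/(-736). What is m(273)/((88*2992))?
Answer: -311/193785856 ≈ -1.6049e-6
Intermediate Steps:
m(S) = -311/736 (m(S) = 311*(-1/736) = -311/736)
m(273)/((88*2992)) = -311/(736*(88*2992)) = -311/736/263296 = -311/736*1/263296 = -311/193785856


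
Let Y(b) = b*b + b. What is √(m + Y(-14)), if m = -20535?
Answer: I*√20353 ≈ 142.66*I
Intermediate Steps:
Y(b) = b + b² (Y(b) = b² + b = b + b²)
√(m + Y(-14)) = √(-20535 - 14*(1 - 14)) = √(-20535 - 14*(-13)) = √(-20535 + 182) = √(-20353) = I*√20353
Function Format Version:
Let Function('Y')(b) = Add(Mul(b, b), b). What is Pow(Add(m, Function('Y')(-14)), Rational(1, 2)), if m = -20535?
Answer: Mul(I, Pow(20353, Rational(1, 2))) ≈ Mul(142.66, I)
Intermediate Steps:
Function('Y')(b) = Add(b, Pow(b, 2)) (Function('Y')(b) = Add(Pow(b, 2), b) = Add(b, Pow(b, 2)))
Pow(Add(m, Function('Y')(-14)), Rational(1, 2)) = Pow(Add(-20535, Mul(-14, Add(1, -14))), Rational(1, 2)) = Pow(Add(-20535, Mul(-14, -13)), Rational(1, 2)) = Pow(Add(-20535, 182), Rational(1, 2)) = Pow(-20353, Rational(1, 2)) = Mul(I, Pow(20353, Rational(1, 2)))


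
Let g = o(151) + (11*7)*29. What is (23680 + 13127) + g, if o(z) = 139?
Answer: 39179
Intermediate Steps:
g = 2372 (g = 139 + (11*7)*29 = 139 + 77*29 = 139 + 2233 = 2372)
(23680 + 13127) + g = (23680 + 13127) + 2372 = 36807 + 2372 = 39179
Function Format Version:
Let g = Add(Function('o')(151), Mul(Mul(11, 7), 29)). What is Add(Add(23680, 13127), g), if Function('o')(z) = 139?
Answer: 39179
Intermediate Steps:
g = 2372 (g = Add(139, Mul(Mul(11, 7), 29)) = Add(139, Mul(77, 29)) = Add(139, 2233) = 2372)
Add(Add(23680, 13127), g) = Add(Add(23680, 13127), 2372) = Add(36807, 2372) = 39179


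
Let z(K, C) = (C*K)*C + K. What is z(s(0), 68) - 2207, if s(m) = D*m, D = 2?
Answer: -2207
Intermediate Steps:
s(m) = 2*m
z(K, C) = K + K*C² (z(K, C) = K*C² + K = K + K*C²)
z(s(0), 68) - 2207 = (2*0)*(1 + 68²) - 2207 = 0*(1 + 4624) - 2207 = 0*4625 - 2207 = 0 - 2207 = -2207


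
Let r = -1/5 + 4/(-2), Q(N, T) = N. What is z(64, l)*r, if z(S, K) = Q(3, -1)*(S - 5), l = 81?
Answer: -1947/5 ≈ -389.40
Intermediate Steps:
z(S, K) = -15 + 3*S (z(S, K) = 3*(S - 5) = 3*(-5 + S) = -15 + 3*S)
r = -11/5 (r = -1*⅕ + 4*(-½) = -⅕ - 2 = -11/5 ≈ -2.2000)
z(64, l)*r = (-15 + 3*64)*(-11/5) = (-15 + 192)*(-11/5) = 177*(-11/5) = -1947/5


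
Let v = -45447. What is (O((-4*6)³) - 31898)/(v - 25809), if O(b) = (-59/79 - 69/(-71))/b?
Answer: 1236666577015/2762552936448 ≈ 0.44765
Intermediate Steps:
O(b) = 1262/(5609*b) (O(b) = (-59*1/79 - 69*(-1/71))/b = (-59/79 + 69/71)/b = 1262/(5609*b))
(O((-4*6)³) - 31898)/(v - 25809) = (1262/(5609*((-4*6)³)) - 31898)/(-45447 - 25809) = (1262/(5609*((-24)³)) - 31898)/(-71256) = ((1262/5609)/(-13824) - 31898)*(-1/71256) = ((1262/5609)*(-1/13824) - 31898)*(-1/71256) = (-631/38769408 - 31898)*(-1/71256) = -1236666577015/38769408*(-1/71256) = 1236666577015/2762552936448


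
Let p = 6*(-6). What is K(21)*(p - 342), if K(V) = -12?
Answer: 4536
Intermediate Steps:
p = -36
K(21)*(p - 342) = -12*(-36 - 342) = -12*(-378) = 4536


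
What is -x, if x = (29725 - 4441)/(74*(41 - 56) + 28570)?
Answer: -6321/6865 ≈ -0.92076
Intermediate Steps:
x = 6321/6865 (x = 25284/(74*(-15) + 28570) = 25284/(-1110 + 28570) = 25284/27460 = 25284*(1/27460) = 6321/6865 ≈ 0.92076)
-x = -1*6321/6865 = -6321/6865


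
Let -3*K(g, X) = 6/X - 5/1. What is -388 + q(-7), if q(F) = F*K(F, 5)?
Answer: -5953/15 ≈ -396.87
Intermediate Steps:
K(g, X) = 5/3 - 2/X (K(g, X) = -(6/X - 5/1)/3 = -(6/X - 5*1)/3 = -(6/X - 5)/3 = -(-5 + 6/X)/3 = 5/3 - 2/X)
q(F) = 19*F/15 (q(F) = F*(5/3 - 2/5) = F*(5/3 - 2*⅕) = F*(5/3 - ⅖) = F*(19/15) = 19*F/15)
-388 + q(-7) = -388 + (19/15)*(-7) = -388 - 133/15 = -5953/15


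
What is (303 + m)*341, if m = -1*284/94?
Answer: 4807759/47 ≈ 1.0229e+5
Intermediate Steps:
m = -142/47 (m = -284*1/94 = -142/47 ≈ -3.0213)
(303 + m)*341 = (303 - 142/47)*341 = (14099/47)*341 = 4807759/47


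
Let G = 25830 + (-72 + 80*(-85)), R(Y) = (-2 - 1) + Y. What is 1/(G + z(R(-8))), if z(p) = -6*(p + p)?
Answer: 1/19090 ≈ 5.2383e-5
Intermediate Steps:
R(Y) = -3 + Y
z(p) = -12*p
G = 18958 (G = 25830 + (-72 - 6800) = 25830 - 6872 = 18958)
1/(G + z(R(-8))) = 1/(18958 - 12*(-3 - 8)) = 1/(18958 - 12*(-11)) = 1/(18958 + 132) = 1/19090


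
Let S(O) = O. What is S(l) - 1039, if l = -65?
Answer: -1104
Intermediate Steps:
S(l) - 1039 = -65 - 1039 = -1104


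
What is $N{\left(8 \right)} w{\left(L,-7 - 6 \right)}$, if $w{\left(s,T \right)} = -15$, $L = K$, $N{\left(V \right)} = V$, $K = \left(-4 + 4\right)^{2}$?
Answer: $-120$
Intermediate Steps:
$K = 0$ ($K = 0^{2} = 0$)
$L = 0$
$N{\left(8 \right)} w{\left(L,-7 - 6 \right)} = 8 \left(-15\right) = -120$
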